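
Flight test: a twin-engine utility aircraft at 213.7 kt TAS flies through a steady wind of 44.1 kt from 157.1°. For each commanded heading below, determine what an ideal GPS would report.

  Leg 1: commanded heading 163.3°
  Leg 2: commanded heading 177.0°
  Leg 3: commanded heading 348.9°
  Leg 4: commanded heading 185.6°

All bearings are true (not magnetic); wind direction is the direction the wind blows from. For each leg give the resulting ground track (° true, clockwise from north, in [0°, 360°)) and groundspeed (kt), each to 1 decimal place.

Leg 1: heading 163.3°; drift +1.6° → track 164.9°, groundspeed 169.9 kt
Leg 2: heading 177.0°; drift +5.0° → track 182.0°, groundspeed 172.9 kt
Leg 3: heading 348.9°; drift -2.0° → track 346.9°, groundspeed 257.0 kt
Leg 4: heading 185.6°; drift +6.9° → track 192.5°, groundspeed 176.2 kt

Leg 1: track=164.9°, groundspeed=169.9 kt
Leg 2: track=182.0°, groundspeed=172.9 kt
Leg 3: track=346.9°, groundspeed=257.0 kt
Leg 4: track=192.5°, groundspeed=176.2 kt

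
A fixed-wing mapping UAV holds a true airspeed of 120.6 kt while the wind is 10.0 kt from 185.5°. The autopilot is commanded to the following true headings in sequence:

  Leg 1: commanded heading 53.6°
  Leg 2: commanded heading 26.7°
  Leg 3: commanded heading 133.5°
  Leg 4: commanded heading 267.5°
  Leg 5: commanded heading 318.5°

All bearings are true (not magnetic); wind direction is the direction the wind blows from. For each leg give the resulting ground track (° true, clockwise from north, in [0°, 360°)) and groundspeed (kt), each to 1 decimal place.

Leg 1: track=50.3°, groundspeed=127.5 kt
Leg 2: track=25.1°, groundspeed=130.0 kt
Leg 3: track=129.6°, groundspeed=114.7 kt
Leg 4: track=272.2°, groundspeed=119.6 kt
Leg 5: track=321.8°, groundspeed=127.6 kt

Leg 1: heading 53.6°; drift -3.3° → track 50.3°, groundspeed 127.5 kt
Leg 2: heading 26.7°; drift -1.6° → track 25.1°, groundspeed 130.0 kt
Leg 3: heading 133.5°; drift -3.9° → track 129.6°, groundspeed 114.7 kt
Leg 4: heading 267.5°; drift +4.7° → track 272.2°, groundspeed 119.6 kt
Leg 5: heading 318.5°; drift +3.3° → track 321.8°, groundspeed 127.6 kt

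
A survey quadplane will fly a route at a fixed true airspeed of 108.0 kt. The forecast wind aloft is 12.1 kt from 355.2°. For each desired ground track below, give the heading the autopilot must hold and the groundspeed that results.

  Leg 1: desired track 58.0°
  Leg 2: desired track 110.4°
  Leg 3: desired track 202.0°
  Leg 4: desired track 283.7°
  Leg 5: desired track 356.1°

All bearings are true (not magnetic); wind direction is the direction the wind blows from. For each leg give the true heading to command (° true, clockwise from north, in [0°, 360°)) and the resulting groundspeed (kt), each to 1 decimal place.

Leg 1: heading=52.3°, groundspeed=101.9 kt
Leg 2: heading=104.6°, groundspeed=112.6 kt
Leg 3: heading=204.9°, groundspeed=118.7 kt
Leg 4: heading=289.8°, groundspeed=103.5 kt
Leg 5: heading=356.0°, groundspeed=95.9 kt

Leg 1: desired track 58.0°; wind correction -5.7° → command heading 52.3°, groundspeed 101.9 kt
Leg 2: desired track 110.4°; wind correction -5.8° → command heading 104.6°, groundspeed 112.6 kt
Leg 3: desired track 202.0°; wind correction +2.9° → command heading 204.9°, groundspeed 118.7 kt
Leg 4: desired track 283.7°; wind correction +6.1° → command heading 289.8°, groundspeed 103.5 kt
Leg 5: desired track 356.1°; wind correction -0.1° → command heading 356.0°, groundspeed 95.9 kt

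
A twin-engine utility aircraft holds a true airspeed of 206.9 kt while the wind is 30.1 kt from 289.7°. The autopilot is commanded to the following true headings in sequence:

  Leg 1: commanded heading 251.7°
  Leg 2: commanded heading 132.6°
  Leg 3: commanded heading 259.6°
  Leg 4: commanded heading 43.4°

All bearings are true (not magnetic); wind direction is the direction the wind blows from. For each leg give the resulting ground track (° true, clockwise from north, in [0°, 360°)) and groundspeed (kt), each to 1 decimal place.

Leg 1: track=245.9°, groundspeed=184.1 kt
Leg 2: track=129.7°, groundspeed=234.9 kt
Leg 3: track=254.8°, groundspeed=181.5 kt
Leg 4: track=50.6°, groundspeed=220.7 kt

Leg 1: heading 251.7°; drift -5.8° → track 245.9°, groundspeed 184.1 kt
Leg 2: heading 132.6°; drift -2.9° → track 129.7°, groundspeed 234.9 kt
Leg 3: heading 259.6°; drift -4.8° → track 254.8°, groundspeed 181.5 kt
Leg 4: heading 43.4°; drift +7.2° → track 50.6°, groundspeed 220.7 kt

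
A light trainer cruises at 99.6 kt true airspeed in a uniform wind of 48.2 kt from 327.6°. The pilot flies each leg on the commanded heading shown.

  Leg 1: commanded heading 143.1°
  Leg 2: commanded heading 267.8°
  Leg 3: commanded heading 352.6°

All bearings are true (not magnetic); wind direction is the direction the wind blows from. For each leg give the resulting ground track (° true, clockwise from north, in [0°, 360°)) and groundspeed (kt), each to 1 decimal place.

Leg 1: heading 143.1°; drift +1.5° → track 144.6°, groundspeed 147.7 kt
Leg 2: heading 267.8°; drift -28.9° → track 238.9°, groundspeed 86.1 kt
Leg 3: heading 352.6°; drift +20.0° → track 12.6°, groundspeed 59.5 kt

Leg 1: track=144.6°, groundspeed=147.7 kt
Leg 2: track=238.9°, groundspeed=86.1 kt
Leg 3: track=12.6°, groundspeed=59.5 kt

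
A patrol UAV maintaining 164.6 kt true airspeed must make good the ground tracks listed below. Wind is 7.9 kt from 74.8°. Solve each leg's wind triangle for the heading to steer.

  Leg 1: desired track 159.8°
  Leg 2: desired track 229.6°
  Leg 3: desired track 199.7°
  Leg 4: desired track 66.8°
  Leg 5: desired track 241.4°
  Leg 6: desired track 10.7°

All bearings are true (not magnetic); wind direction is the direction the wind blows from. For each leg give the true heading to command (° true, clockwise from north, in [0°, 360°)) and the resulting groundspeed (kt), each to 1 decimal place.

Leg 1: desired track 159.8°; wind correction -2.7° → command heading 157.1°, groundspeed 163.7 kt
Leg 2: desired track 229.6°; wind correction -1.2° → command heading 228.4°, groundspeed 171.7 kt
Leg 3: desired track 199.7°; wind correction -2.3° → command heading 197.4°, groundspeed 169.0 kt
Leg 4: desired track 66.8°; wind correction +0.4° → command heading 67.2°, groundspeed 156.8 kt
Leg 5: desired track 241.4°; wind correction -0.6° → command heading 240.8°, groundspeed 172.3 kt
Leg 6: desired track 10.7°; wind correction +2.5° → command heading 13.2°, groundspeed 161.0 kt

Leg 1: heading=157.1°, groundspeed=163.7 kt
Leg 2: heading=228.4°, groundspeed=171.7 kt
Leg 3: heading=197.4°, groundspeed=169.0 kt
Leg 4: heading=67.2°, groundspeed=156.8 kt
Leg 5: heading=240.8°, groundspeed=172.3 kt
Leg 6: heading=13.2°, groundspeed=161.0 kt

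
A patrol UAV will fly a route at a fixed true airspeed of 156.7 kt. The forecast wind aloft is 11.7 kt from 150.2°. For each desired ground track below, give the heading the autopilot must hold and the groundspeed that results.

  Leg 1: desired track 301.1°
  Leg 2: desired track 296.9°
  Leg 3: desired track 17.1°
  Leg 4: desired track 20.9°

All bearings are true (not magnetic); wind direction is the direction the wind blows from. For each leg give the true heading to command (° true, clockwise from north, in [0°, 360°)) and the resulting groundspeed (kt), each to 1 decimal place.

Leg 1: heading=299.0°, groundspeed=166.8 kt
Leg 2: heading=294.6°, groundspeed=166.3 kt
Leg 3: heading=20.2°, groundspeed=164.5 kt
Leg 4: heading=24.2°, groundspeed=163.8 kt

Leg 1: desired track 301.1°; wind correction -2.1° → command heading 299.0°, groundspeed 166.8 kt
Leg 2: desired track 296.9°; wind correction -2.3° → command heading 294.6°, groundspeed 166.3 kt
Leg 3: desired track 17.1°; wind correction +3.1° → command heading 20.2°, groundspeed 164.5 kt
Leg 4: desired track 20.9°; wind correction +3.3° → command heading 24.2°, groundspeed 163.8 kt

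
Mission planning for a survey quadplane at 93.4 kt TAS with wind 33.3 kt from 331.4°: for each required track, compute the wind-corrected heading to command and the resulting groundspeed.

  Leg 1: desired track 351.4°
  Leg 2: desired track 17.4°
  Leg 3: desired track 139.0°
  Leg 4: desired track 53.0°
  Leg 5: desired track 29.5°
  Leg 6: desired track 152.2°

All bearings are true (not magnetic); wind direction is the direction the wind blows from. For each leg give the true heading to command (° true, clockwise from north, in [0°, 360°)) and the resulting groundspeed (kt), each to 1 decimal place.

Leg 1: desired track 351.4°; wind correction -7.0° → command heading 344.4°, groundspeed 61.4 kt
Leg 2: desired track 17.4°; wind correction -14.9° → command heading 2.5°, groundspeed 67.1 kt
Leg 3: desired track 139.0°; wind correction -4.4° → command heading 134.6°, groundspeed 125.6 kt
Leg 4: desired track 53.0°; wind correction -20.7° → command heading 32.3°, groundspeed 82.5 kt
Leg 5: desired track 29.5°; wind correction -17.6° → command heading 11.9°, groundspeed 71.4 kt
Leg 6: desired track 152.2°; wind correction +0.3° → command heading 152.5°, groundspeed 126.7 kt

Leg 1: heading=344.4°, groundspeed=61.4 kt
Leg 2: heading=2.5°, groundspeed=67.1 kt
Leg 3: heading=134.6°, groundspeed=125.6 kt
Leg 4: heading=32.3°, groundspeed=82.5 kt
Leg 5: heading=11.9°, groundspeed=71.4 kt
Leg 6: heading=152.5°, groundspeed=126.7 kt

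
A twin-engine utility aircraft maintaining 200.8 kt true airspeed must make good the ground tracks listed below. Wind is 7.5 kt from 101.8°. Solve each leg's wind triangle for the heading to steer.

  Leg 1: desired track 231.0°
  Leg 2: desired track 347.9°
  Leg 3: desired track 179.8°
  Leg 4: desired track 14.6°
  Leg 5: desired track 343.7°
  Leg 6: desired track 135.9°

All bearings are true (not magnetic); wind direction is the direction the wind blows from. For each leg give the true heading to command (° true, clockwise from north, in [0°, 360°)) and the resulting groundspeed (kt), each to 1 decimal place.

Leg 1: heading=229.3°, groundspeed=205.5 kt
Leg 2: heading=349.9°, groundspeed=203.7 kt
Leg 3: heading=177.7°, groundspeed=199.1 kt
Leg 4: heading=16.7°, groundspeed=200.3 kt
Leg 5: heading=345.6°, groundspeed=204.2 kt
Leg 6: heading=134.7°, groundspeed=194.5 kt

Leg 1: desired track 231.0°; wind correction -1.7° → command heading 229.3°, groundspeed 205.5 kt
Leg 2: desired track 347.9°; wind correction +2.0° → command heading 349.9°, groundspeed 203.7 kt
Leg 3: desired track 179.8°; wind correction -2.1° → command heading 177.7°, groundspeed 199.1 kt
Leg 4: desired track 14.6°; wind correction +2.1° → command heading 16.7°, groundspeed 200.3 kt
Leg 5: desired track 343.7°; wind correction +1.9° → command heading 345.6°, groundspeed 204.2 kt
Leg 6: desired track 135.9°; wind correction -1.2° → command heading 134.7°, groundspeed 194.5 kt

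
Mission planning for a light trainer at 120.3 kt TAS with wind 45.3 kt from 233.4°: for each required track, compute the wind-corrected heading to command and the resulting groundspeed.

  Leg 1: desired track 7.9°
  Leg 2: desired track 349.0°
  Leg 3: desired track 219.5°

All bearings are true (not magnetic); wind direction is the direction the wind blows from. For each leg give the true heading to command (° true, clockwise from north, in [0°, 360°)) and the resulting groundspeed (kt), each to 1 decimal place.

Leg 1: desired track 7.9°; wind correction -15.6° → command heading 352.3°, groundspeed 147.6 kt
Leg 2: desired track 349.0°; wind correction -19.9° → command heading 329.1°, groundspeed 132.7 kt
Leg 3: desired track 219.5°; wind correction +5.2° → command heading 224.7°, groundspeed 75.8 kt

Leg 1: heading=352.3°, groundspeed=147.6 kt
Leg 2: heading=329.1°, groundspeed=132.7 kt
Leg 3: heading=224.7°, groundspeed=75.8 kt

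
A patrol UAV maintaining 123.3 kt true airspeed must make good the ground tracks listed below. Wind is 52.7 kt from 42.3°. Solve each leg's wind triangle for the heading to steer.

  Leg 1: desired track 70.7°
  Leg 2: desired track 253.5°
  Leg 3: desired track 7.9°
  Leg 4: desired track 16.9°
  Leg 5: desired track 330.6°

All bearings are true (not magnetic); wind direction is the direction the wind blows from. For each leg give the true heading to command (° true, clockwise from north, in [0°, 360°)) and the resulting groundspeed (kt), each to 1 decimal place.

Leg 1: desired track 70.7°; wind correction -11.7° → command heading 59.0°, groundspeed 74.4 kt
Leg 2: desired track 253.5°; wind correction +12.8° → command heading 266.3°, groundspeed 165.3 kt
Leg 3: desired track 7.9°; wind correction +14.0° → command heading 21.9°, groundspeed 76.2 kt
Leg 4: desired track 16.9°; wind correction +10.6° → command heading 27.5°, groundspeed 73.6 kt
Leg 5: desired track 330.6°; wind correction +23.9° → command heading 354.5°, groundspeed 96.1 kt

Leg 1: heading=59.0°, groundspeed=74.4 kt
Leg 2: heading=266.3°, groundspeed=165.3 kt
Leg 3: heading=21.9°, groundspeed=76.2 kt
Leg 4: heading=27.5°, groundspeed=73.6 kt
Leg 5: heading=354.5°, groundspeed=96.1 kt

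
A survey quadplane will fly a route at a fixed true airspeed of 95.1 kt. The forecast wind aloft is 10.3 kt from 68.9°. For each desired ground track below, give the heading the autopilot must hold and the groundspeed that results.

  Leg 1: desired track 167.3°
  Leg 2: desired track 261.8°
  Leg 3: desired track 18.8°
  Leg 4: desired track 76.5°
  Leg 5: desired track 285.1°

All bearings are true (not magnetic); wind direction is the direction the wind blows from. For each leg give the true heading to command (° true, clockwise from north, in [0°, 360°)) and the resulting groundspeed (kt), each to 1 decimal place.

Leg 1: desired track 167.3°; wind correction -6.2° → command heading 161.1°, groundspeed 96.1 kt
Leg 2: desired track 261.8°; wind correction +1.4° → command heading 263.2°, groundspeed 105.1 kt
Leg 3: desired track 18.8°; wind correction +4.8° → command heading 23.6°, groundspeed 88.2 kt
Leg 4: desired track 76.5°; wind correction -0.8° → command heading 75.7°, groundspeed 84.9 kt
Leg 5: desired track 285.1°; wind correction +3.7° → command heading 288.8°, groundspeed 103.2 kt

Leg 1: heading=161.1°, groundspeed=96.1 kt
Leg 2: heading=263.2°, groundspeed=105.1 kt
Leg 3: heading=23.6°, groundspeed=88.2 kt
Leg 4: heading=75.7°, groundspeed=84.9 kt
Leg 5: heading=288.8°, groundspeed=103.2 kt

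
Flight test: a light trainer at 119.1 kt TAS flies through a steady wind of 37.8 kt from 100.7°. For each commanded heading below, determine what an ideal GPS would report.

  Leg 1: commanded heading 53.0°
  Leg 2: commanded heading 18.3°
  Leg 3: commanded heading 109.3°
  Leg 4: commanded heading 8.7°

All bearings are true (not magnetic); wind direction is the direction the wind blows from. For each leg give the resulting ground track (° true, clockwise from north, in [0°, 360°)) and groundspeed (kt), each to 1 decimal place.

Leg 1: heading 53.0°; drift -16.6° → track 36.4°, groundspeed 97.7 kt
Leg 2: heading 18.3°; drift -18.2° → track 0.1°, groundspeed 120.1 kt
Leg 3: heading 109.3°; drift +4.0° → track 113.3°, groundspeed 81.9 kt
Leg 4: heading 8.7°; drift -17.4° → track 351.3°, groundspeed 126.2 kt

Leg 1: track=36.4°, groundspeed=97.7 kt
Leg 2: track=0.1°, groundspeed=120.1 kt
Leg 3: track=113.3°, groundspeed=81.9 kt
Leg 4: track=351.3°, groundspeed=126.2 kt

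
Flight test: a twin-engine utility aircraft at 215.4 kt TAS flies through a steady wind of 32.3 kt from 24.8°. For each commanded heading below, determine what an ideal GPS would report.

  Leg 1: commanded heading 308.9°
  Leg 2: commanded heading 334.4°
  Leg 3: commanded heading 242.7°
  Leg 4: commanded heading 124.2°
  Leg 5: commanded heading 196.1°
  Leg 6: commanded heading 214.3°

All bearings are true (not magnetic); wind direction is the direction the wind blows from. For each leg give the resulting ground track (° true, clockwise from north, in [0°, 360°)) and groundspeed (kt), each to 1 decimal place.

Leg 1: track=300.3°, groundspeed=209.9 kt
Leg 2: track=327.1°, groundspeed=196.4 kt
Leg 3: track=238.0°, groundspeed=241.7 kt
Leg 4: track=132.4°, groundspeed=223.0 kt
Leg 5: track=197.2°, groundspeed=247.4 kt
Leg 6: track=213.1°, groundspeed=247.3 kt

Leg 1: heading 308.9°; drift -8.6° → track 300.3°, groundspeed 209.9 kt
Leg 2: heading 334.4°; drift -7.3° → track 327.1°, groundspeed 196.4 kt
Leg 3: heading 242.7°; drift -4.7° → track 238.0°, groundspeed 241.7 kt
Leg 4: heading 124.2°; drift +8.2° → track 132.4°, groundspeed 223.0 kt
Leg 5: heading 196.1°; drift +1.1° → track 197.2°, groundspeed 247.4 kt
Leg 6: heading 214.3°; drift -1.2° → track 213.1°, groundspeed 247.3 kt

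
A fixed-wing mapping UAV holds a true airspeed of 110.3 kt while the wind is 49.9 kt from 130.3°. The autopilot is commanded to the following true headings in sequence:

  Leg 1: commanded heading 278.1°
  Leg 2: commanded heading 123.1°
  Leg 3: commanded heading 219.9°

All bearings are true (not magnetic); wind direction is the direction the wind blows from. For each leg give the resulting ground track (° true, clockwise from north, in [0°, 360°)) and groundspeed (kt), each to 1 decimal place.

Leg 1: track=288.0°, groundspeed=154.8 kt
Leg 2: track=117.2°, groundspeed=61.1 kt
Leg 3: track=244.3°, groundspeed=120.7 kt

Leg 1: heading 278.1°; drift +9.9° → track 288.0°, groundspeed 154.8 kt
Leg 2: heading 123.1°; drift -5.9° → track 117.2°, groundspeed 61.1 kt
Leg 3: heading 219.9°; drift +24.4° → track 244.3°, groundspeed 120.7 kt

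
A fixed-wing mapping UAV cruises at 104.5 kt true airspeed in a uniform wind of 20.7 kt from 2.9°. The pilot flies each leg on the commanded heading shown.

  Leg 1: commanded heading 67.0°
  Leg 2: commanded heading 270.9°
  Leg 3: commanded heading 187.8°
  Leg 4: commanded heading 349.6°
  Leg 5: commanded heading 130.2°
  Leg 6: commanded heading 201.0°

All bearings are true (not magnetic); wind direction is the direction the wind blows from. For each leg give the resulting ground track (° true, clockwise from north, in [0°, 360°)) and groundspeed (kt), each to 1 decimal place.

Leg 1: heading 67.0°; drift +11.0° → track 78.0°, groundspeed 97.3 kt
Leg 2: heading 270.9°; drift -11.1° → track 259.8°, groundspeed 107.2 kt
Leg 3: heading 187.8°; drift -0.8° → track 187.0°, groundspeed 125.1 kt
Leg 4: heading 349.6°; drift -3.2° → track 346.4°, groundspeed 84.5 kt
Leg 5: heading 130.2°; drift +8.0° → track 138.2°, groundspeed 118.2 kt
Leg 6: heading 201.0°; drift -3.0° → track 198.0°, groundspeed 124.3 kt

Leg 1: track=78.0°, groundspeed=97.3 kt
Leg 2: track=259.8°, groundspeed=107.2 kt
Leg 3: track=187.0°, groundspeed=125.1 kt
Leg 4: track=346.4°, groundspeed=84.5 kt
Leg 5: track=138.2°, groundspeed=118.2 kt
Leg 6: track=198.0°, groundspeed=124.3 kt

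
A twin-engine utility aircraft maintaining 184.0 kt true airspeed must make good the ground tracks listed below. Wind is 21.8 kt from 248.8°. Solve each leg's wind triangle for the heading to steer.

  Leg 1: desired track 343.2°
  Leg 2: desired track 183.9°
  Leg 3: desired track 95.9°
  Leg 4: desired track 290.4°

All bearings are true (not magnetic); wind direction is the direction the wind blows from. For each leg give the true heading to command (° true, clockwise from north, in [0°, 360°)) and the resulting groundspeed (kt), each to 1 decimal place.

Leg 1: heading=336.4°, groundspeed=184.4 kt
Leg 2: heading=190.1°, groundspeed=173.7 kt
Leg 3: heading=99.0°, groundspeed=203.1 kt
Leg 4: heading=285.9°, groundspeed=167.1 kt

Leg 1: desired track 343.2°; wind correction -6.8° → command heading 336.4°, groundspeed 184.4 kt
Leg 2: desired track 183.9°; wind correction +6.2° → command heading 190.1°, groundspeed 173.7 kt
Leg 3: desired track 95.9°; wind correction +3.1° → command heading 99.0°, groundspeed 203.1 kt
Leg 4: desired track 290.4°; wind correction -4.5° → command heading 285.9°, groundspeed 167.1 kt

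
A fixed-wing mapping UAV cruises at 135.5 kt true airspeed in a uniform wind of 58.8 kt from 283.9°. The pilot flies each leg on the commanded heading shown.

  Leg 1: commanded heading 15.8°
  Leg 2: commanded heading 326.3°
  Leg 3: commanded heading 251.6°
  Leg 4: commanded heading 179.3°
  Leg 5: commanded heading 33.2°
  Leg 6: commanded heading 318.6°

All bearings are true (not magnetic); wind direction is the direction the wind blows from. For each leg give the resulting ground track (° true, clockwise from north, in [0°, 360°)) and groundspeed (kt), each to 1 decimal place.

Leg 1: heading 15.8°; drift +23.1° → track 38.9°, groundspeed 149.5 kt
Leg 2: heading 326.3°; drift +23.3° → track 349.6°, groundspeed 100.3 kt
Leg 3: heading 251.6°; drift -20.1° → track 231.5°, groundspeed 91.4 kt
Leg 4: heading 179.3°; drift -20.7° → track 158.6°, groundspeed 160.7 kt
Leg 5: heading 33.2°; drift +19.7° → track 52.9°, groundspeed 164.6 kt
Leg 6: heading 318.6°; drift +21.0° → track 339.6°, groundspeed 93.4 kt

Leg 1: track=38.9°, groundspeed=149.5 kt
Leg 2: track=349.6°, groundspeed=100.3 kt
Leg 3: track=231.5°, groundspeed=91.4 kt
Leg 4: track=158.6°, groundspeed=160.7 kt
Leg 5: track=52.9°, groundspeed=164.6 kt
Leg 6: track=339.6°, groundspeed=93.4 kt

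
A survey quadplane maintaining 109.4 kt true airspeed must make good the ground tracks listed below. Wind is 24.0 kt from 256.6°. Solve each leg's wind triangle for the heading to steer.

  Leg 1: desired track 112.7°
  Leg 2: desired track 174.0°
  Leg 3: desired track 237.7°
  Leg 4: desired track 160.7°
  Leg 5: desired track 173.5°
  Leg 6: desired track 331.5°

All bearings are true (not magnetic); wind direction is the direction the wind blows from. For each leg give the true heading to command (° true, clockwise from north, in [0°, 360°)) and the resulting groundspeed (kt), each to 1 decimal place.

Leg 1: desired track 112.7°; wind correction +7.4° → command heading 120.1°, groundspeed 127.9 kt
Leg 2: desired track 174.0°; wind correction +12.6° → command heading 186.6°, groundspeed 103.7 kt
Leg 3: desired track 237.7°; wind correction +4.1° → command heading 241.8°, groundspeed 86.4 kt
Leg 4: desired track 160.7°; wind correction +12.6° → command heading 173.3°, groundspeed 109.2 kt
Leg 5: desired track 173.5°; wind correction +12.6° → command heading 186.1°, groundspeed 103.9 kt
Leg 6: desired track 331.5°; wind correction -12.2° → command heading 319.3°, groundspeed 100.7 kt

Leg 1: heading=120.1°, groundspeed=127.9 kt
Leg 2: heading=186.6°, groundspeed=103.7 kt
Leg 3: heading=241.8°, groundspeed=86.4 kt
Leg 4: heading=173.3°, groundspeed=109.2 kt
Leg 5: heading=186.1°, groundspeed=103.9 kt
Leg 6: heading=319.3°, groundspeed=100.7 kt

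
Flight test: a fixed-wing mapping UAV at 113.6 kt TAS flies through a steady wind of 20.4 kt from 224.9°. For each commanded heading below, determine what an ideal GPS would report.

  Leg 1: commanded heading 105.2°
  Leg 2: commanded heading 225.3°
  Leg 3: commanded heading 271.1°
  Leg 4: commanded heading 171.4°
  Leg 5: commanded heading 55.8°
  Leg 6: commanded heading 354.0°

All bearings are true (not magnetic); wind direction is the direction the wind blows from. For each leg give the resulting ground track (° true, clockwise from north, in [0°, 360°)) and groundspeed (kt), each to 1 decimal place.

Leg 1: track=97.0°, groundspeed=125.0 kt
Leg 2: track=225.4°, groundspeed=93.2 kt
Leg 3: track=279.5°, groundspeed=100.6 kt
Leg 4: track=162.2°, groundspeed=102.8 kt
Leg 5: track=54.1°, groundspeed=133.7 kt
Leg 6: track=1.1°, groundspeed=127.5 kt

Leg 1: heading 105.2°; drift -8.2° → track 97.0°, groundspeed 125.0 kt
Leg 2: heading 225.3°; drift +0.1° → track 225.4°, groundspeed 93.2 kt
Leg 3: heading 271.1°; drift +8.4° → track 279.5°, groundspeed 100.6 kt
Leg 4: heading 171.4°; drift -9.2° → track 162.2°, groundspeed 102.8 kt
Leg 5: heading 55.8°; drift -1.7° → track 54.1°, groundspeed 133.7 kt
Leg 6: heading 354.0°; drift +7.1° → track 1.1°, groundspeed 127.5 kt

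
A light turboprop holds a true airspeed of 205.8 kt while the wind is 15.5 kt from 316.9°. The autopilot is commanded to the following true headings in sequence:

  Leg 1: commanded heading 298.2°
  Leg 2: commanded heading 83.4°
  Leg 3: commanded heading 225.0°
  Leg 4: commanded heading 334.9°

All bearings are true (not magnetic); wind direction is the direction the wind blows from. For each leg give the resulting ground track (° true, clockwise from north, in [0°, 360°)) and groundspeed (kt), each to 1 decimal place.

Leg 1: track=296.7°, groundspeed=191.2 kt
Leg 2: track=86.7°, groundspeed=215.4 kt
Leg 3: track=220.7°, groundspeed=206.9 kt
Leg 4: track=336.3°, groundspeed=191.1 kt

Leg 1: heading 298.2°; drift -1.5° → track 296.7°, groundspeed 191.2 kt
Leg 2: heading 83.4°; drift +3.3° → track 86.7°, groundspeed 215.4 kt
Leg 3: heading 225.0°; drift -4.3° → track 220.7°, groundspeed 206.9 kt
Leg 4: heading 334.9°; drift +1.4° → track 336.3°, groundspeed 191.1 kt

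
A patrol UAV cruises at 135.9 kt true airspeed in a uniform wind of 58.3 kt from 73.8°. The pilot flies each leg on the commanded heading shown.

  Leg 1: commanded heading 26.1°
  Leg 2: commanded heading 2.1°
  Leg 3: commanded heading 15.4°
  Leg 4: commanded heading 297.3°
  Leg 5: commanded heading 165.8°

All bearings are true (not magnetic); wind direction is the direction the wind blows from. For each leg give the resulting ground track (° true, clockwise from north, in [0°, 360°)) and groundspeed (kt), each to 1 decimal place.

Leg 1: heading 26.1°; drift -24.0° → track 2.1°, groundspeed 105.8 kt
Leg 2: heading 2.1°; drift -25.2° → track 336.9°, groundspeed 130.0 kt
Leg 3: heading 15.4°; drift -25.2° → track 350.2°, groundspeed 116.5 kt
Leg 4: heading 297.3°; drift -12.7° → track 284.6°, groundspeed 182.7 kt
Leg 5: heading 165.8°; drift +22.9° → track 188.7°, groundspeed 149.7 kt

Leg 1: track=2.1°, groundspeed=105.8 kt
Leg 2: track=336.9°, groundspeed=130.0 kt
Leg 3: track=350.2°, groundspeed=116.5 kt
Leg 4: track=284.6°, groundspeed=182.7 kt
Leg 5: track=188.7°, groundspeed=149.7 kt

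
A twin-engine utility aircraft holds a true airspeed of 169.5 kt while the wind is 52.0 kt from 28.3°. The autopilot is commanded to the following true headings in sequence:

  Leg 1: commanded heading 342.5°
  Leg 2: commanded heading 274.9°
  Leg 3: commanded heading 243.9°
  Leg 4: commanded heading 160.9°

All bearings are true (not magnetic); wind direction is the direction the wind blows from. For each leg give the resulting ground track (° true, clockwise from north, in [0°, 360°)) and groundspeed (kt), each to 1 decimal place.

Leg 1: track=326.9°, groundspeed=138.4 kt
Leg 2: track=260.8°, groundspeed=196.0 kt
Leg 3: track=235.8°, groundspeed=213.9 kt
Leg 4: track=171.5°, groundspeed=208.2 kt

Leg 1: heading 342.5°; drift -15.6° → track 326.9°, groundspeed 138.4 kt
Leg 2: heading 274.9°; drift -14.1° → track 260.8°, groundspeed 196.0 kt
Leg 3: heading 243.9°; drift -8.1° → track 235.8°, groundspeed 213.9 kt
Leg 4: heading 160.9°; drift +10.6° → track 171.5°, groundspeed 208.2 kt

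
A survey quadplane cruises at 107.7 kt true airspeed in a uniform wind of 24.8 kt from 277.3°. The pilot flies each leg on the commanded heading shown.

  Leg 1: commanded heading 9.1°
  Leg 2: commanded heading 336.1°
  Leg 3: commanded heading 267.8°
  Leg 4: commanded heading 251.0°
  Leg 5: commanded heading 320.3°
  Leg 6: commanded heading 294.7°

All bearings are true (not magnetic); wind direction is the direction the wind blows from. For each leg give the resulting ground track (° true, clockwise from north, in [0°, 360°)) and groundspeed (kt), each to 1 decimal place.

Leg 1: heading 9.1°; drift +12.9° → track 22.0°, groundspeed 111.3 kt
Leg 2: heading 336.1°; drift +12.6° → track 348.7°, groundspeed 97.2 kt
Leg 3: heading 267.8°; drift -2.8° → track 265.0°, groundspeed 83.3 kt
Leg 4: heading 251.0°; drift -7.3° → track 243.7°, groundspeed 86.2 kt
Leg 5: heading 320.3°; drift +10.7° → track 331.0°, groundspeed 91.1 kt
Leg 6: heading 294.7°; drift +5.0° → track 299.7°, groundspeed 84.4 kt

Leg 1: track=22.0°, groundspeed=111.3 kt
Leg 2: track=348.7°, groundspeed=97.2 kt
Leg 3: track=265.0°, groundspeed=83.3 kt
Leg 4: track=243.7°, groundspeed=86.2 kt
Leg 5: track=331.0°, groundspeed=91.1 kt
Leg 6: track=299.7°, groundspeed=84.4 kt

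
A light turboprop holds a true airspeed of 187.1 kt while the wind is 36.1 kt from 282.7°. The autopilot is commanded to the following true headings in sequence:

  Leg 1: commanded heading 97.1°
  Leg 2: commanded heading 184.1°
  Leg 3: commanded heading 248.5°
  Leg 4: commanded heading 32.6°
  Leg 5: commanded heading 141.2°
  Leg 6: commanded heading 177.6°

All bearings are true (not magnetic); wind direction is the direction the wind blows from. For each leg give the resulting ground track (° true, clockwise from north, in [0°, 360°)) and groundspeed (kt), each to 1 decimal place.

Leg 1: heading 97.1°; drift +0.9° → track 98.0°, groundspeed 223.1 kt
Leg 2: heading 184.1°; drift -10.5° → track 173.6°, groundspeed 195.8 kt
Leg 3: heading 248.5°; drift -7.4° → track 241.1°, groundspeed 158.5 kt
Leg 4: heading 32.6°; drift +9.7° → track 42.3°, groundspeed 202.3 kt
Leg 5: heading 141.2°; drift -6.0° → track 135.2°, groundspeed 216.5 kt
Leg 6: heading 177.6°; drift -10.1° → track 167.5°, groundspeed 199.6 kt

Leg 1: track=98.0°, groundspeed=223.1 kt
Leg 2: track=173.6°, groundspeed=195.8 kt
Leg 3: track=241.1°, groundspeed=158.5 kt
Leg 4: track=42.3°, groundspeed=202.3 kt
Leg 5: track=135.2°, groundspeed=216.5 kt
Leg 6: track=167.5°, groundspeed=199.6 kt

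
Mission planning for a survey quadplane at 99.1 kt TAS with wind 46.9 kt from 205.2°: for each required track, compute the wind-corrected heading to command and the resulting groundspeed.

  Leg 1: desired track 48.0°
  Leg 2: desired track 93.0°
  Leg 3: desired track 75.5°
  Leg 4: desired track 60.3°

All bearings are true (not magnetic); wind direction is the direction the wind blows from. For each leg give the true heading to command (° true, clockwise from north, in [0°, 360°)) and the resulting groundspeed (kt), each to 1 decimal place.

Leg 1: heading=58.6°, groundspeed=140.7 kt
Leg 2: heading=119.0°, groundspeed=106.8 kt
Leg 3: heading=96.9°, groundspeed=122.3 kt
Leg 4: heading=76.1°, groundspeed=133.7 kt

Leg 1: desired track 48.0°; wind correction +10.6° → command heading 58.6°, groundspeed 140.7 kt
Leg 2: desired track 93.0°; wind correction +26.0° → command heading 119.0°, groundspeed 106.8 kt
Leg 3: desired track 75.5°; wind correction +21.4° → command heading 96.9°, groundspeed 122.3 kt
Leg 4: desired track 60.3°; wind correction +15.8° → command heading 76.1°, groundspeed 133.7 kt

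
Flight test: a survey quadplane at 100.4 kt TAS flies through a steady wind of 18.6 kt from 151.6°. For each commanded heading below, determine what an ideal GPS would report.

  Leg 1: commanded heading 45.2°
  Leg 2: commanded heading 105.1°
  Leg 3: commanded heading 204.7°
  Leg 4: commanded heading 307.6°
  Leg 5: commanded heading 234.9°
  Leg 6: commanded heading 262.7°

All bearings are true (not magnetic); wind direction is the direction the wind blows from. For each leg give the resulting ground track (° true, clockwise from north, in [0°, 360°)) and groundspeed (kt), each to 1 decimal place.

Leg 1: track=35.6°, groundspeed=107.1 kt
Leg 2: track=96.3°, groundspeed=88.6 kt
Leg 3: track=214.2°, groundspeed=90.5 kt
Leg 4: track=311.3°, groundspeed=117.6 kt
Leg 5: track=245.6°, groundspeed=100.0 kt
Leg 6: track=271.9°, groundspeed=108.5 kt

Leg 1: heading 45.2°; drift -9.6° → track 35.6°, groundspeed 107.1 kt
Leg 2: heading 105.1°; drift -8.8° → track 96.3°, groundspeed 88.6 kt
Leg 3: heading 204.7°; drift +9.5° → track 214.2°, groundspeed 90.5 kt
Leg 4: heading 307.6°; drift +3.7° → track 311.3°, groundspeed 117.6 kt
Leg 5: heading 234.9°; drift +10.7° → track 245.6°, groundspeed 100.0 kt
Leg 6: heading 262.7°; drift +9.2° → track 271.9°, groundspeed 108.5 kt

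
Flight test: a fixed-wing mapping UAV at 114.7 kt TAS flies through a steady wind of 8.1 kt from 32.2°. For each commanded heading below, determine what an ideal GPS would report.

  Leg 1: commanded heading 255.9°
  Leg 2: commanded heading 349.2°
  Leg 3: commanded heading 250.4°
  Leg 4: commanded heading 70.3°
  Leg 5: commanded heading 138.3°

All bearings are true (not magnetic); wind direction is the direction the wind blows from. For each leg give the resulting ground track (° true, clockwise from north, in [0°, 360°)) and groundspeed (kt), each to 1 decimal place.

Leg 1: heading 255.9°; drift -2.7° → track 253.2°, groundspeed 120.7 kt
Leg 2: heading 349.2°; drift -2.9° → track 346.3°, groundspeed 108.9 kt
Leg 3: heading 250.4°; drift -2.4° → track 248.0°, groundspeed 121.2 kt
Leg 4: heading 70.3°; drift +2.6° → track 72.9°, groundspeed 108.4 kt
Leg 5: heading 138.3°; drift +3.8° → track 142.1°, groundspeed 117.2 kt

Leg 1: track=253.2°, groundspeed=120.7 kt
Leg 2: track=346.3°, groundspeed=108.9 kt
Leg 3: track=248.0°, groundspeed=121.2 kt
Leg 4: track=72.9°, groundspeed=108.4 kt
Leg 5: track=142.1°, groundspeed=117.2 kt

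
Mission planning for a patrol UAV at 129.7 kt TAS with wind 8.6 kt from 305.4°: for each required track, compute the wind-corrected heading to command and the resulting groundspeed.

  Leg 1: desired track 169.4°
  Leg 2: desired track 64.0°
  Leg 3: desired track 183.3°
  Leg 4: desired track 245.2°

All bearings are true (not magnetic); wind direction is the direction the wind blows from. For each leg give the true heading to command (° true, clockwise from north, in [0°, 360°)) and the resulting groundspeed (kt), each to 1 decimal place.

Leg 1: heading=172.0°, groundspeed=135.7 kt
Leg 2: heading=60.7°, groundspeed=133.6 kt
Leg 3: heading=186.5°, groundspeed=134.1 kt
Leg 4: heading=248.5°, groundspeed=125.2 kt

Leg 1: desired track 169.4°; wind correction +2.6° → command heading 172.0°, groundspeed 135.7 kt
Leg 2: desired track 64.0°; wind correction -3.3° → command heading 60.7°, groundspeed 133.6 kt
Leg 3: desired track 183.3°; wind correction +3.2° → command heading 186.5°, groundspeed 134.1 kt
Leg 4: desired track 245.2°; wind correction +3.3° → command heading 248.5°, groundspeed 125.2 kt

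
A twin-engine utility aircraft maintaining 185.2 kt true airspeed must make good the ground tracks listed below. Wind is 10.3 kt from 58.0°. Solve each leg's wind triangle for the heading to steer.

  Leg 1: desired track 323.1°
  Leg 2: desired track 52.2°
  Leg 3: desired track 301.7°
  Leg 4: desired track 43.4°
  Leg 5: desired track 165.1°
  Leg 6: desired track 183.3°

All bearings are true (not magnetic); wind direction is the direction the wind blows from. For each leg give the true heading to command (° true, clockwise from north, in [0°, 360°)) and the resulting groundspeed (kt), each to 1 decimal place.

Leg 1: heading=326.3°, groundspeed=185.8 kt
Leg 2: heading=52.5°, groundspeed=174.9 kt
Leg 3: heading=304.6°, groundspeed=189.5 kt
Leg 4: heading=44.2°, groundspeed=175.2 kt
Leg 5: heading=162.1°, groundspeed=188.0 kt
Leg 6: heading=180.7°, groundspeed=191.0 kt

Leg 1: desired track 323.1°; wind correction +3.2° → command heading 326.3°, groundspeed 185.8 kt
Leg 2: desired track 52.2°; wind correction +0.3° → command heading 52.5°, groundspeed 174.9 kt
Leg 3: desired track 301.7°; wind correction +2.9° → command heading 304.6°, groundspeed 189.5 kt
Leg 4: desired track 43.4°; wind correction +0.8° → command heading 44.2°, groundspeed 175.2 kt
Leg 5: desired track 165.1°; wind correction -3.0° → command heading 162.1°, groundspeed 188.0 kt
Leg 6: desired track 183.3°; wind correction -2.6° → command heading 180.7°, groundspeed 191.0 kt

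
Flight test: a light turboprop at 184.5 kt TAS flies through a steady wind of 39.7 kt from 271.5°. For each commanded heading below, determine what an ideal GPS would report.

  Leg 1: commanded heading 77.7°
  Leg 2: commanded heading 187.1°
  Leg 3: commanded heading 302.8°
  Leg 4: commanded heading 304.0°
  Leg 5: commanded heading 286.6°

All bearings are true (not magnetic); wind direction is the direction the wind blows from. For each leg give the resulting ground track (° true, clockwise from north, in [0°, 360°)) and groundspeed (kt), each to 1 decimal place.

Leg 1: heading 77.7°; drift +2.4° → track 80.1°, groundspeed 223.3 kt
Leg 2: heading 187.1°; drift -12.3° → track 174.8°, groundspeed 184.9 kt
Leg 3: heading 302.8°; drift +7.8° → track 310.6°, groundspeed 152.0 kt
Leg 4: heading 304.0°; drift +8.0° → track 312.0°, groundspeed 152.5 kt
Leg 5: heading 286.6°; drift +4.0° → track 290.6°, groundspeed 146.5 kt

Leg 1: track=80.1°, groundspeed=223.3 kt
Leg 2: track=174.8°, groundspeed=184.9 kt
Leg 3: track=310.6°, groundspeed=152.0 kt
Leg 4: track=312.0°, groundspeed=152.5 kt
Leg 5: track=290.6°, groundspeed=146.5 kt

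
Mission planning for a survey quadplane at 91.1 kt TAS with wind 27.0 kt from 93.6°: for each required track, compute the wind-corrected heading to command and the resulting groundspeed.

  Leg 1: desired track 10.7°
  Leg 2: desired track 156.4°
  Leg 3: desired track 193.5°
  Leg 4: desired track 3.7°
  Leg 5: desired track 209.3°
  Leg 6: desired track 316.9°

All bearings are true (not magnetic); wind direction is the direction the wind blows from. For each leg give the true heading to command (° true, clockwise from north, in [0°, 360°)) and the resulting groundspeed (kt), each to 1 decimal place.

Leg 1: desired track 10.7°; wind correction +17.1° → command heading 27.8°, groundspeed 83.7 kt
Leg 2: desired track 156.4°; wind correction -15.3° → command heading 141.1°, groundspeed 75.5 kt
Leg 3: desired track 193.5°; wind correction -17.0° → command heading 176.5°, groundspeed 91.8 kt
Leg 4: desired track 3.7°; wind correction +17.2° → command heading 20.9°, groundspeed 87.0 kt
Leg 5: desired track 209.3°; wind correction -15.5° → command heading 193.8°, groundspeed 99.5 kt
Leg 6: desired track 316.9°; wind correction +11.7° → command heading 328.6°, groundspeed 108.8 kt

Leg 1: heading=27.8°, groundspeed=83.7 kt
Leg 2: heading=141.1°, groundspeed=75.5 kt
Leg 3: heading=176.5°, groundspeed=91.8 kt
Leg 4: heading=20.9°, groundspeed=87.0 kt
Leg 5: heading=193.8°, groundspeed=99.5 kt
Leg 6: heading=328.6°, groundspeed=108.8 kt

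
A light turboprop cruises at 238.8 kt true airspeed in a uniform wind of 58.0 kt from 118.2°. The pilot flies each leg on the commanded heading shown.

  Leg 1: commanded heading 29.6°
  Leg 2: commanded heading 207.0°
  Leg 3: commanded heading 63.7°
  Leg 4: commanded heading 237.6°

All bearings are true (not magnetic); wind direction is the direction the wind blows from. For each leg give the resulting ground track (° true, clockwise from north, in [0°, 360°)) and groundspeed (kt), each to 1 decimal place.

Leg 1: heading 29.6°; drift -13.7° → track 15.9°, groundspeed 244.4 kt
Leg 2: heading 207.0°; drift +13.7° → track 220.7°, groundspeed 244.6 kt
Leg 3: heading 63.7°; drift -13.0° → track 50.7°, groundspeed 210.5 kt
Leg 4: heading 237.6°; drift +10.7° → track 248.3°, groundspeed 272.0 kt

Leg 1: track=15.9°, groundspeed=244.4 kt
Leg 2: track=220.7°, groundspeed=244.6 kt
Leg 3: track=50.7°, groundspeed=210.5 kt
Leg 4: track=248.3°, groundspeed=272.0 kt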